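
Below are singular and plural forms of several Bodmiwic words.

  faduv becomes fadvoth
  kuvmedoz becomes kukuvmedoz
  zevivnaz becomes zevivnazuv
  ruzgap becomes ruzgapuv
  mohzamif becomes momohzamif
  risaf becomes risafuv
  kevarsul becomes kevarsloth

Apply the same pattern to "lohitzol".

lolohitzol

"lohitzol" has last vowel 'o'. The one such stem in the data (kuvmedoz → kukuvmedoz) repeats the first consonant+vowel as a prefix (as does mohzamif), so the same rule applies.
The other patterns: stems whose last vowel is 'a' add -uv; stems whose last vowel is 'u' delete the last vowel and add -oth.
So lohitzol → lolohitzol.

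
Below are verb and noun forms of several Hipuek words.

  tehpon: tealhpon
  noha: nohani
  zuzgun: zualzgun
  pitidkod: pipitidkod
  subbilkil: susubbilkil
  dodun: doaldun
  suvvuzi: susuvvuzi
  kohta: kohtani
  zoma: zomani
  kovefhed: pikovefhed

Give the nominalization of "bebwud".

pibebwud

pitidkod and tehpon both have last vowel 'o' yet inflect differently (pipitidkod, tealhpon), so the last vowel is not what conditions the rule; the final letter is.
"bebwud" ends in -d. The stems ending in -d (kovefhed → pikovefhed, pitidkod → pipitidkod) add the prefix pi-.
The other patterns: stems ending in -n insert -al- after the first vowel; stems ending in -a drop the final letter and add -ani; stems ending in -i or -l repeat the first consonant+vowel as a prefix.
So bebwud → pibebwud.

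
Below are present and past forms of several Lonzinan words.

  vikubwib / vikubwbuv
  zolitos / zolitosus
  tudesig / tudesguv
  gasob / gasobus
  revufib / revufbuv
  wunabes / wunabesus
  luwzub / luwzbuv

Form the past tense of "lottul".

revufib and gasob both end in -b yet inflect differently (revufbuv, gasobus), so the final letter is not what conditions the rule; the last vowel is.
"lottul" has last vowel 'u'. The one such stem in the data (luwzub → luwzbuv) deletes the last vowel and adds -uv (as do revufib, tudesig), so the same rule applies.
So lottul → lottluv.

lottluv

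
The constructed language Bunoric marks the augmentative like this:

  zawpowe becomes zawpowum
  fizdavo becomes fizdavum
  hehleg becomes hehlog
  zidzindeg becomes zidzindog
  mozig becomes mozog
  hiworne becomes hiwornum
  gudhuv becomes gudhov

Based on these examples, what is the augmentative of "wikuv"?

wikov

hehleg and hiworne both have last vowel 'e' yet inflect differently (hehlog, hiwornum), so the last vowel is not what conditions the rule; whether the stem ends in a vowel or a consonant is.
"wikuv" ends in a consonant. The stems ending in a consonant (mozig → mozog, hehleg → hehlog, gudhuv → gudhov) change the last vowel to 'o'.
So wikuv → wikov.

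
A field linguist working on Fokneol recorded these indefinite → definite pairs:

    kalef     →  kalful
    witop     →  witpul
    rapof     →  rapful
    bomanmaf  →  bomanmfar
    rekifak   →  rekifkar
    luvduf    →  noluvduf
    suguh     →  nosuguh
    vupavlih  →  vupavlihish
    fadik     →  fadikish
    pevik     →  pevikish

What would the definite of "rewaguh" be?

norewaguh

kalef and bomanmaf both end in -f yet inflect differently (kalful, bomanmfar), so the final letter is not what conditions the rule; the last vowel is.
"rewaguh" has last vowel 'u'. The stems whose last vowel is 'u' (luvduf → noluvduf, suguh → nosuguh) add the prefix no-.
So rewaguh → norewaguh.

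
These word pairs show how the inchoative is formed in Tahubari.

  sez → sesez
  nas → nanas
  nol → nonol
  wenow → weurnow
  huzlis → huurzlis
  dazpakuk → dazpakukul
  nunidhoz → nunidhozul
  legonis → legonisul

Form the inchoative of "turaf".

"turaf" has 2 vowels. The stems with 2 vowels (wenow → weurnow, huzlis → huurzlis) insert -ur- after the first vowel.
The other patterns: stems with 1 vowel repeat the first consonant+vowel as a prefix; stems with 3 vowels add -ul.
So turaf → tuurraf.

tuurraf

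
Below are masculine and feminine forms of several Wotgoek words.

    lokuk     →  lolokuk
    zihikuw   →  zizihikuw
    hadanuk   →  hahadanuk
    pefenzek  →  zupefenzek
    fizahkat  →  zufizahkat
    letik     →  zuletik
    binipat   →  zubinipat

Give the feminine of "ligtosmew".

zuligtosmew

"ligtosmew" has last vowel 'e'. The one such stem in the data (pefenzek → zupefenzek) adds the prefix zu-, so the same rule applies.
The other pattern: stems whose last vowel is 'u' repeat the first consonant+vowel as a prefix.
So ligtosmew → zuligtosmew.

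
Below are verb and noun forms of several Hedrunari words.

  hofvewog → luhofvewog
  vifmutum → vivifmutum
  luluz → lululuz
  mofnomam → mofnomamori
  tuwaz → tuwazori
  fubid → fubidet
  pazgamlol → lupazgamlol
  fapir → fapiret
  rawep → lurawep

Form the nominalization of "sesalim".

sesalimet

tuwaz and luluz both end in -z yet inflect differently (tuwazori, lululuz), so the final letter is not what conditions the rule; the last vowel is.
"sesalim" has last vowel 'i'. The stems whose last vowel is 'i' (fapir → fapiret, fubid → fubidet) add -et.
The other patterns: stems whose last vowel is 'a' add -ori; stems whose last vowel is 'u' repeat the first consonant+vowel as a prefix; stems whose last vowel is 'e' or 'o' add the prefix lu-.
So sesalim → sesalimet.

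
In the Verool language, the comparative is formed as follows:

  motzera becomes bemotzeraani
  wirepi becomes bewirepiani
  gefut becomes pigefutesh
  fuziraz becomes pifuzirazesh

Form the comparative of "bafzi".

"bafzi" ends in a vowel. The stems ending in a vowel (motzera → bemotzeraani, wirepi → bewirepiani) add be- … -ani around the stem.
The other pattern: stems ending in a consonant add pi- … -esh around the stem.
So bafzi → bebafziani.

bebafziani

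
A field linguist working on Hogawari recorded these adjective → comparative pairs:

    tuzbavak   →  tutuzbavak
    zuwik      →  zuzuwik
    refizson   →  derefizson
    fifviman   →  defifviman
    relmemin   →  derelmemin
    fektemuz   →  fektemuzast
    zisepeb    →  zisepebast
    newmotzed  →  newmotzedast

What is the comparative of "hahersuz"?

"hahersuz" ends in -z. The one such stem in the data (fektemuz → fektemuzast) adds -ast, so the same rule applies.
The other patterns: stems ending in -k repeat the first consonant+vowel as a prefix; stems ending in -n add the prefix de-.
So hahersuz → hahersuzast.

hahersuzast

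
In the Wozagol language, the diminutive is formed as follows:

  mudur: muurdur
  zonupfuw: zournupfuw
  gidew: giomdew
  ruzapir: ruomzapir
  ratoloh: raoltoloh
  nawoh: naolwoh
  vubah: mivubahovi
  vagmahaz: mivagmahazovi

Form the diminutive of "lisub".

liursub

"lisub" has last vowel 'u'. The stems whose last vowel is 'u' (mudur → muurdur, zonupfuw → zournupfuw) insert -ur- after the first vowel.
The other patterns: stems whose last vowel is 'e' or 'i' insert -om- after the first vowel; stems whose last vowel is 'o' insert -ol- after the first vowel; stems whose last vowel is 'a' add mi- … -ovi around the stem.
So lisub → liursub.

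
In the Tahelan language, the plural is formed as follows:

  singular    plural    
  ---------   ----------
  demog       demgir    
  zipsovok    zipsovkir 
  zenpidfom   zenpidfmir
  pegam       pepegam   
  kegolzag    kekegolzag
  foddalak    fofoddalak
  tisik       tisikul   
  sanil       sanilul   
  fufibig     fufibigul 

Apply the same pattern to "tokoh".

"tokoh" has last vowel 'o'. The stems whose last vowel is 'o' (demog → demgir, zipsovok → zipsovkir, zenpidfom → zenpidfmir) delete the last vowel and add -ir.
So tokoh → tokhir.

tokhir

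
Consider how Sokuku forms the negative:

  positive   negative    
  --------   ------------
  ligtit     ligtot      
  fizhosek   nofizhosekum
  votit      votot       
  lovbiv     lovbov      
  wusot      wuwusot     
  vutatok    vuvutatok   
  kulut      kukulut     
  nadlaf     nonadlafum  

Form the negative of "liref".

nolirefum

votit and wusot both end in -t yet inflect differently (votot, wuwusot), so the final letter is not what conditions the rule; the last vowel is.
"liref" has last vowel 'e'. The one such stem in the data (fizhosek → nofizhosekum) adds no- … -um around the stem, so the same rule applies.
So liref → nolirefum.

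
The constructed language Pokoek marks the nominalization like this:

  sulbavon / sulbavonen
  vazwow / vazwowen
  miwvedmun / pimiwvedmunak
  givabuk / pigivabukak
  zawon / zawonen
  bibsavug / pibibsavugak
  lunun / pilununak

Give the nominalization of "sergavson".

sulbavon and miwvedmun both end in -n yet inflect differently (sulbavonen, pimiwvedmunak), so the final letter is not what conditions the rule; the last vowel is.
"sergavson" has last vowel 'o'. The stems whose last vowel is 'o' (sulbavon → sulbavonen, zawon → zawonen, vazwow → vazwowen) add -en.
So sergavson → sergavsonen.

sergavsonen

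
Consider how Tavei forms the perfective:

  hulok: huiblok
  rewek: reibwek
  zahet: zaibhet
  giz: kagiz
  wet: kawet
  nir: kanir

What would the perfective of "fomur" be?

foibmur

zahet and wet both end in -t yet inflect differently (zaibhet, kawet), so the final letter is not what conditions the rule; the number of vowels is.
"fomur" has 2 vowels. The stems with 2 vowels (zahet → zaibhet, hulok → huiblok, rewek → reibwek) insert -ib- after the first vowel.
So fomur → foibmur.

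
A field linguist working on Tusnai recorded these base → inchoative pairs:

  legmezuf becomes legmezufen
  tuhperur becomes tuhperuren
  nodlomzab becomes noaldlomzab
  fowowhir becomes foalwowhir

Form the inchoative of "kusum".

tuhperur and fowowhir both end in -r yet inflect differently (tuhperuren, foalwowhir), so the final letter is not what conditions the rule; the last vowel is.
"kusum" has last vowel 'u'. The stems whose last vowel is 'u' (legmezuf → legmezufen, tuhperur → tuhperuren) add -en.
The other pattern: stems whose last vowel is 'a' or 'i' insert -al- after the first vowel.
So kusum → kusumen.

kusumen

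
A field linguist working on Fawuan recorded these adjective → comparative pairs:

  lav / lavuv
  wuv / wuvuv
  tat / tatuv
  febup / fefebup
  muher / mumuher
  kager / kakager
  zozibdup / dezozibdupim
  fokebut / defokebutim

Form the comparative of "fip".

fipuv

"fip" has 1 vowel. The stems with 1 vowel (lav → lavuv, wuv → wuvuv, tat → tatuv) add -uv.
The other patterns: stems with 2 vowels repeat the first consonant+vowel as a prefix; stems with 3 vowels add de- … -im around the stem.
So fip → fipuv.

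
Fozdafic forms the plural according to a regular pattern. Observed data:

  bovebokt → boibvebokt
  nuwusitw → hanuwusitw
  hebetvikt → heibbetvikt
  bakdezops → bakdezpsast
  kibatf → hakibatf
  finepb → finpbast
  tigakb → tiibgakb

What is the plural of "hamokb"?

tigakb and finepb both end in -b yet inflect differently (tiibgakb, finpbast), so the final letter is not what conditions the rule; the second-to-last letter is.
"hamokb" has second-to-last letter 'k'. The stems whose second-to-last letter is 'k' (tigakb → tiibgakb, bovebokt → boibvebokt, hebetvikt → heibbetvikt) insert -ib- after the first vowel.
The other patterns: stems whose second-to-last letter is 't' add the prefix ha-; stems whose second-to-last letter is 'p' delete the last vowel and add -ast.
So hamokb → haibmokb.

haibmokb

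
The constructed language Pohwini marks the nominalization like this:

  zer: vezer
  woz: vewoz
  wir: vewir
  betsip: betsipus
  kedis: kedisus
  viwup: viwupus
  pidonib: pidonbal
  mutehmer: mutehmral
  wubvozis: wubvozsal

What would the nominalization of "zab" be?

zer and mutehmer both end in -r yet inflect differently (vezer, mutehmral), so the final letter is not what conditions the rule; the number of vowels is.
"zab" has 1 vowel. The stems with 1 vowel (zer → vezer, woz → vewoz, wir → vewir) add the prefix ve-.
The other patterns: stems with 2 vowels add -us; stems with 3 vowels delete the last vowel and add -al.
So zab → vezab.

vezab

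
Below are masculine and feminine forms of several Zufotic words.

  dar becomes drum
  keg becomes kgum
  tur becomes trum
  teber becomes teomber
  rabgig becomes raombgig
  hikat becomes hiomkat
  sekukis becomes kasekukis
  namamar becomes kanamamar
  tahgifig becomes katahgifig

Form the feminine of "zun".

znum

dar and teber both end in -r yet inflect differently (drum, teomber), so the final letter is not what conditions the rule; the number of vowels is.
"zun" has 1 vowel. The stems with 1 vowel (dar → drum, keg → kgum, tur → trum) delete the last vowel and add -um.
The other patterns: stems with 2 vowels insert -om- after the first vowel; stems with 3 vowels add the prefix ka-.
So zun → znum.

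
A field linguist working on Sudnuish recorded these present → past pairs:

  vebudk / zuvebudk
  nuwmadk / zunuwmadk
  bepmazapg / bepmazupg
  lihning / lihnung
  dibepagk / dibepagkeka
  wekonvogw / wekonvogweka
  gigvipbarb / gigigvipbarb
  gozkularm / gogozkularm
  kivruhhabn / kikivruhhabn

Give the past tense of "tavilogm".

tavilogmeka

vebudk and dibepagk both end in -k yet inflect differently (zuvebudk, dibepagkeka), so the final letter is not what conditions the rule; the second-to-last letter is.
"tavilogm" has second-to-last letter 'g'. The stems whose second-to-last letter is 'g' (dibepagk → dibepagkeka, wekonvogw → wekonvogweka) add -eka.
So tavilogm → tavilogmeka.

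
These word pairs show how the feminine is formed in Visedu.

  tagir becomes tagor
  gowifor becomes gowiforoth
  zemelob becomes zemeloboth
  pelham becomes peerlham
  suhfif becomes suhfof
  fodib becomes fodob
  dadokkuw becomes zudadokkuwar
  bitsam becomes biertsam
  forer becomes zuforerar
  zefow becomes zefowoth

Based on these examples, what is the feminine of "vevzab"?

gowifor and tagir both end in -r yet inflect differently (gowiforoth, tagor), so the final letter is not what conditions the rule; the last vowel is.
"vevzab" has last vowel 'a'. The stems whose last vowel is 'a' (bitsam → biertsam, pelham → peerlham) insert -er- after the first vowel.
So vevzab → veervzab.

veervzab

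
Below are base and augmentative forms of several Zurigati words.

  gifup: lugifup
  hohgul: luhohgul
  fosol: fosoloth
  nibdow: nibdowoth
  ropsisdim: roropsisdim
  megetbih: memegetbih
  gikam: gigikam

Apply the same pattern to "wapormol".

hohgul and fosol both end in -l yet inflect differently (luhohgul, fosoloth), so the final letter is not what conditions the rule; the last vowel is.
"wapormol" has last vowel 'o'. The stems whose last vowel is 'o' (fosol → fosoloth, nibdow → nibdowoth) add -oth.
The other patterns: stems whose last vowel is 'u' add the prefix lu-; stems whose last vowel is 'a' or 'i' repeat the first consonant+vowel as a prefix.
So wapormol → wapormoloth.

wapormoloth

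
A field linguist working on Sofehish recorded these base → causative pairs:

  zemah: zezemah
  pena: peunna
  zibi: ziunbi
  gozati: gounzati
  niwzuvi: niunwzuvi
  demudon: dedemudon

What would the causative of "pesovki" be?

peunsovki

pena and zemah both have last vowel 'a' yet inflect differently (peunna, zezemah), so the last vowel is not what conditions the rule; whether the stem ends in a vowel or a consonant is.
"pesovki" ends in a vowel. The stems ending in a vowel (gozati → gounzati, pena → peunna, niwzuvi → niunwzuvi) insert -un- after the first vowel.
The other pattern: stems ending in a consonant repeat the first consonant+vowel as a prefix.
So pesovki → peunsovki.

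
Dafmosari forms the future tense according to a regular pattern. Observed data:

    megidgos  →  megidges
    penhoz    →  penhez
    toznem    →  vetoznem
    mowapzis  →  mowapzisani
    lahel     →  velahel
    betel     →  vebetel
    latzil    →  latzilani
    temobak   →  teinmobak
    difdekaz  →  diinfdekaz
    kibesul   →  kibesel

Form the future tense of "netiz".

"netiz" has last vowel 'i'. The stems whose last vowel is 'i' (mowapzis → mowapzisani, latzil → latzilani) add -ani.
The other patterns: stems whose last vowel is 'e' add the prefix ve-; stems whose last vowel is 'a' insert -in- after the first vowel; stems whose last vowel is 'o' or 'u' change the last vowel to 'e'.
So netiz → netizani.

netizani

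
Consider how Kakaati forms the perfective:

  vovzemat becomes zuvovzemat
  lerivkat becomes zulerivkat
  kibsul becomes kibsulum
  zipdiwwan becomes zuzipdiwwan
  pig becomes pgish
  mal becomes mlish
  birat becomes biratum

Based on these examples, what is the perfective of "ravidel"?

zuravidel

mal and kibsul both end in -l yet inflect differently (mlish, kibsulum), so the final letter is not what conditions the rule; the number of vowels is.
"ravidel" has 3 vowels. The stems with 3 vowels (vovzemat → zuvovzemat, zipdiwwan → zuzipdiwwan, lerivkat → zulerivkat) add the prefix zu-.
The other patterns: stems with 1 vowel delete the last vowel and add -ish; stems with 2 vowels add -um.
So ravidel → zuravidel.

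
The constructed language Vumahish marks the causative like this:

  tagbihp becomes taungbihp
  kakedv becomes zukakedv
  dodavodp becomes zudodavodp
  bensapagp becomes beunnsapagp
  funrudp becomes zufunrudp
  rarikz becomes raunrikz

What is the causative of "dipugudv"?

dodavodp and tagbihp both end in -p yet inflect differently (zudodavodp, taungbihp), so the final letter is not what conditions the rule; the second-to-last letter is.
"dipugudv" has second-to-last letter 'd'. The stems whose second-to-last letter is 'd' (dodavodp → zudodavodp, kakedv → zukakedv, funrudp → zufunrudp) add the prefix zu-.
The other pattern: stems whose second-to-last letter is 'g', 'h' or 'k' insert -un- after the first vowel.
So dipugudv → zudipugudv.

zudipugudv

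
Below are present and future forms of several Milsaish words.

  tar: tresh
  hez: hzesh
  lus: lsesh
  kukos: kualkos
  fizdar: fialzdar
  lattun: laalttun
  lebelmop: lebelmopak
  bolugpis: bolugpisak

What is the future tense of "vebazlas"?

vebazlasak

lus and kukos both end in -s yet inflect differently (lsesh, kualkos), so the final letter is not what conditions the rule; the number of vowels is.
"vebazlas" has 3 vowels. The stems with 3 vowels (lebelmop → lebelmopak, bolugpis → bolugpisak) add -ak.
The other patterns: stems with 1 vowel delete the last vowel and add -esh; stems with 2 vowels insert -al- after the first vowel.
So vebazlas → vebazlasak.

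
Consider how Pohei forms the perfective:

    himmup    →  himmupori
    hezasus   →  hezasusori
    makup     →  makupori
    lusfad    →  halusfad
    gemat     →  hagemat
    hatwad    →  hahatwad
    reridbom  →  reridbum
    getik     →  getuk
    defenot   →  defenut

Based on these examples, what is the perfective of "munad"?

hamunad

gemat and defenot both end in -t yet inflect differently (hagemat, defenut), so the final letter is not what conditions the rule; the last vowel is.
"munad" has last vowel 'a'. The stems whose last vowel is 'a' (lusfad → halusfad, gemat → hagemat, hatwad → hahatwad) add the prefix ha-.
So munad → hamunad.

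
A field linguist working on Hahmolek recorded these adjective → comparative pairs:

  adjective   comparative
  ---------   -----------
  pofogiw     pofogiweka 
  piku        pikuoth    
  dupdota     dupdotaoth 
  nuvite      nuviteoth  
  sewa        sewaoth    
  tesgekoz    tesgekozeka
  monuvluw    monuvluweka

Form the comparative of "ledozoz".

ledozozeka

piku and monuvluw both have last vowel 'u' yet inflect differently (pikuoth, monuvluweka), so the last vowel is not what conditions the rule; whether the stem ends in a vowel or a consonant is.
"ledozoz" ends in a consonant. The stems ending in a consonant (monuvluw → monuvluweka, pofogiw → pofogiweka, tesgekoz → tesgekozeka) add -eka.
The other pattern: stems ending in a vowel add -oth.
So ledozoz → ledozozeka.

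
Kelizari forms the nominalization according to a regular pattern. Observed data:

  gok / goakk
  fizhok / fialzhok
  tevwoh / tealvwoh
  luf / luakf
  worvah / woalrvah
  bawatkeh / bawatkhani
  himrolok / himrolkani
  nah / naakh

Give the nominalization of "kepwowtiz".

nah and worvah both end in -h yet inflect differently (naakh, woalrvah), so the final letter is not what conditions the rule; the number of vowels is.
"kepwowtiz" has 3 vowels. The stems with 3 vowels (himrolok → himrolkani, bawatkeh → bawatkhani) delete the last vowel and add -ani.
The other patterns: stems with 1 vowel insert -ak- after the first vowel; stems with 2 vowels insert -al- after the first vowel.
So kepwowtiz → kepwowtzani.

kepwowtzani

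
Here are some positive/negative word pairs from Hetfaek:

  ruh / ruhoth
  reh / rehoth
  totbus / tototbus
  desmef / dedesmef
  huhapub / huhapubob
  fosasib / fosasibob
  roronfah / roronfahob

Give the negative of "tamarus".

tamarusob

ruh and roronfah both end in -h yet inflect differently (ruhoth, roronfahob), so the final letter is not what conditions the rule; the number of vowels is.
"tamarus" has 3 vowels. The stems with 3 vowels (huhapub → huhapubob, fosasib → fosasibob, roronfah → roronfahob) add -ob.
The other patterns: stems with 1 vowel add -oth; stems with 2 vowels repeat the first consonant+vowel as a prefix.
So tamarus → tamarusob.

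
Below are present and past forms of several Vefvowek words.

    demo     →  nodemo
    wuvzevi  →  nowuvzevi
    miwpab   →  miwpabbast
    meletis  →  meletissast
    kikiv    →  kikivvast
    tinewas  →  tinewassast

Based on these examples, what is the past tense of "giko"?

kikiv and wuvzevi both have last vowel 'i' yet inflect differently (kikivvast, nowuvzevi), so the last vowel is not what conditions the rule; whether the stem ends in a vowel or a consonant is.
"giko" ends in a vowel. The stems ending in a vowel (wuvzevi → nowuvzevi, demo → nodemo) add the prefix no-.
The other pattern: stems ending in a consonant double the final consonant and add -ast.
So giko → nogiko.

nogiko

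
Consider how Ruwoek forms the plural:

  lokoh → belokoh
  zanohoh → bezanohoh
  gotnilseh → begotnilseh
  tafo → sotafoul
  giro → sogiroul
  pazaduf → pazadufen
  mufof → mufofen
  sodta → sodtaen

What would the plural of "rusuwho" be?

lokoh and tafo both have last vowel 'o' yet inflect differently (belokoh, sotafoul), so the last vowel is not what conditions the rule; the final letter is.
"rusuwho" ends in -o. The stems ending in -o (tafo → sotafoul, giro → sogiroul) add so- … -ul around the stem.
So rusuwho → sorusuwhoul.

sorusuwhoul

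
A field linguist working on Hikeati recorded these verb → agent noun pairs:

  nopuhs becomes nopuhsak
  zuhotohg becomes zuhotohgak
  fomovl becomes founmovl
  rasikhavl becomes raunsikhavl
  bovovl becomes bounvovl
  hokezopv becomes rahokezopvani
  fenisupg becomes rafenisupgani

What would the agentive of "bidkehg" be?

"bidkehg" has second-to-last letter 'h'. The stems whose second-to-last letter is 'h' (nopuhs → nopuhsak, zuhotohg → zuhotohgak) add -ak.
The other patterns: stems whose second-to-last letter is 'v' insert -un- after the first vowel; stems whose second-to-last letter is 'p' add ra- … -ani around the stem.
So bidkehg → bidkehgak.

bidkehgak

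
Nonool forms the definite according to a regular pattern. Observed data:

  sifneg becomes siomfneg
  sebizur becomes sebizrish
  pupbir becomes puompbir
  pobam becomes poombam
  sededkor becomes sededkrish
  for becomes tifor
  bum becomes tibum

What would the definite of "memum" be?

meommum

for and pupbir both end in -r yet inflect differently (tifor, puompbir), so the final letter is not what conditions the rule; the number of vowels is.
"memum" has 2 vowels. The stems with 2 vowels (sifneg → siomfneg, pupbir → puompbir, pobam → poombam) insert -om- after the first vowel.
So memum → meommum.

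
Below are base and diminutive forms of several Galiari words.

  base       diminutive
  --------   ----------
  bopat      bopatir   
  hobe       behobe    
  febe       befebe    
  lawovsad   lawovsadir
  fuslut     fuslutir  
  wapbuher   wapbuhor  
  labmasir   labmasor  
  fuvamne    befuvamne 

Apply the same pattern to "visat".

"visat" ends in -t. The stems ending in -t (bopat → bopatir, fuslut → fuslutir) add -ir.
The other patterns: stems ending in -r change the last vowel to 'o'; stems ending in -e add the prefix be-.
So visat → visatir.

visatir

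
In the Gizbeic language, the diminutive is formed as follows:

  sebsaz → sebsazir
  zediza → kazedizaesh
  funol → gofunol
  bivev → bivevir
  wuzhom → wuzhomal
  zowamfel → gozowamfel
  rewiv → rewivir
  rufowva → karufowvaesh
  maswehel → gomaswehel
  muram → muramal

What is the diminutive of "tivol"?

"tivol" ends in -l. The stems ending in -l (funol → gofunol, zowamfel → gozowamfel, maswehel → gomaswehel) add the prefix go-.
The other patterns: stems ending in -a add ka- … -esh around the stem; stems ending in -m add -al; stems ending in -v or -z add -ir.
So tivol → gotivol.

gotivol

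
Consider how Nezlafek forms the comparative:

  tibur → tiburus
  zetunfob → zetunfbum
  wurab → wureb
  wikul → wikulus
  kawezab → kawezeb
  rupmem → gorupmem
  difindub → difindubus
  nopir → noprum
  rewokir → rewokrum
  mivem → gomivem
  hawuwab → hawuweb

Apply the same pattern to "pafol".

paflum

"pafol" has last vowel 'o'. The one such stem in the data (zetunfob → zetunfbum) deletes the last vowel and adds -um (as do nopir, rewokir), so the same rule applies.
The other patterns: stems whose last vowel is 'a' change the last vowel to 'e'; stems whose last vowel is 'u' add -us; stems whose last vowel is 'e' add the prefix go-.
So pafol → paflum.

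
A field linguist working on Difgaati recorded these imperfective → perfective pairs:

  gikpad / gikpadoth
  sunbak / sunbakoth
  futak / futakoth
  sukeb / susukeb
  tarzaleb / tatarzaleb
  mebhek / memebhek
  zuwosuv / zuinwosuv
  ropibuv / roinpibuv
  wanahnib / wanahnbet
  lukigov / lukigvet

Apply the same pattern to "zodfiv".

zodfvet

sunbak and mebhek both end in -k yet inflect differently (sunbakoth, memebhek), so the final letter is not what conditions the rule; the last vowel is.
"zodfiv" has last vowel 'i'. The one such stem in the data (wanahnib → wanahnbet) deletes the last vowel and adds -et (as does lukigov), so the same rule applies.
So zodfiv → zodfvet.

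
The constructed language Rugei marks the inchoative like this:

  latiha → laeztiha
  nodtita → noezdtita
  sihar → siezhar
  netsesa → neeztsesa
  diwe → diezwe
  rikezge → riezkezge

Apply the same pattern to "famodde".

faezmodde

Every pair shown (latiha → laeztiha, nodtita → noezdtita, sihar → siezhar, …) follows the same rule: insert -ez- after the first vowel.
So famodde → faezmodde.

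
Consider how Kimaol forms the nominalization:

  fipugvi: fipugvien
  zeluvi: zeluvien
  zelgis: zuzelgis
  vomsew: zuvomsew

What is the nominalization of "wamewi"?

wamewien

zeluvi and zelgis both have last vowel 'i' yet inflect differently (zeluvien, zuzelgis), so the last vowel is not what conditions the rule; whether the stem ends in a vowel or a consonant is.
"wamewi" ends in a vowel. The stems ending in a vowel (zeluvi → zeluvien, fipugvi → fipugvien) add -en.
So wamewi → wamewien.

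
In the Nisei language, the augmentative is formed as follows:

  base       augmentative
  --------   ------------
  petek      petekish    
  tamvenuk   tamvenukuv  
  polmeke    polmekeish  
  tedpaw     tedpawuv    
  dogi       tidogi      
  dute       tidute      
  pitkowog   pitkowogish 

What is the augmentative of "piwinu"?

piwinuish

tamvenuk and petek both end in -k yet inflect differently (tamvenukuv, petekish), so the final letter is not what conditions the rule; the first letter is.
"piwinu" begins with p-. The stems beginning with p- (petek → petekish, pitkowog → pitkowogish, polmeke → polmekeish) add -ish.
The other patterns: stems beginning with t- add -uv; stems beginning with d- add the prefix ti-.
So piwinu → piwinuish.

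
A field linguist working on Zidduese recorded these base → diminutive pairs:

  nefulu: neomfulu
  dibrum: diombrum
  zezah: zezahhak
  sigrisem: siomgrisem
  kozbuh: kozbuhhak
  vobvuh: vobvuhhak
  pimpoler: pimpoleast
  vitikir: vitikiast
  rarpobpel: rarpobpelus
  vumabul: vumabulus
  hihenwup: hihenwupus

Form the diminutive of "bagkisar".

bagkisaast

kozbuh and hihenwup both have last vowel 'u' yet inflect differently (kozbuhhak, hihenwupus), so the last vowel is not what conditions the rule; the final letter is.
"bagkisar" ends in -r. The stems ending in -r (vitikir → vitikiast, pimpoler → pimpoleast) drop the final letter and add -ast.
The other patterns: stems ending in -h double the final consonant and add -ak; stems ending in -l or -p add -us; stems ending in -m or -u insert -om- after the first vowel.
So bagkisar → bagkisaast.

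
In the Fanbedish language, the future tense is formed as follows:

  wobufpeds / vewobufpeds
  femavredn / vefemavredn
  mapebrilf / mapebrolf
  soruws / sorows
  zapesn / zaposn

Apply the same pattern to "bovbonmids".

vebovbonmids

wobufpeds and soruws both end in -s yet inflect differently (vewobufpeds, sorows), so the final letter is not what conditions the rule; the second-to-last letter is.
"bovbonmids" has second-to-last letter 'd'. The stems whose second-to-last letter is 'd' (wobufpeds → vewobufpeds, femavredn → vefemavredn) add the prefix ve-.
The other pattern: stems whose second-to-last letter is 'l', 's' or 'w' change the last vowel to 'o'.
So bovbonmids → vebovbonmids.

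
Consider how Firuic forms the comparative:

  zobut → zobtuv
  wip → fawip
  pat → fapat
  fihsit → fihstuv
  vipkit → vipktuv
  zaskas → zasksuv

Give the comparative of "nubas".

fihsit and pat both end in -t yet inflect differently (fihstuv, fapat), so the final letter is not what conditions the rule; the number of vowels is.
"nubas" has 2 vowels. The stems with 2 vowels (fihsit → fihstuv, zobut → zobtuv, vipkit → vipktuv) delete the last vowel and add -uv.
The other pattern: stems with 1 vowel add the prefix fa-.
So nubas → nubsuv.

nubsuv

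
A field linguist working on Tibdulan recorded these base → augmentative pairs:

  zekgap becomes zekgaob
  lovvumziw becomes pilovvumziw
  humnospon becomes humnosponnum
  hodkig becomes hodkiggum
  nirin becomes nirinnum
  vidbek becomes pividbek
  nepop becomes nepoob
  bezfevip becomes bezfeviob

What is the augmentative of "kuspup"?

kuspuob

lovvumziw and bezfevip both have last vowel 'i' yet inflect differently (pilovvumziw, bezfeviob), so the last vowel is not what conditions the rule; the final letter is.
"kuspup" ends in -p. The stems ending in -p (zekgap → zekgaob, nepop → nepoob, bezfevip → bezfeviob) drop the final letter and add -ob.
The other patterns: stems ending in -k or -w add the prefix pi-; stems ending in -g or -n double the final consonant and add -um.
So kuspup → kuspuob.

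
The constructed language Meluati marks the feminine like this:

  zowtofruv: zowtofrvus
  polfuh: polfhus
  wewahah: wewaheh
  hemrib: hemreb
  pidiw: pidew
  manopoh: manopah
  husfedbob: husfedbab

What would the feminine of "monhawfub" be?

monhawfbus

polfuh and wewahah both end in -h yet inflect differently (polfhus, wewaheh), so the final letter is not what conditions the rule; the last vowel is.
"monhawfub" has last vowel 'u'. The stems whose last vowel is 'u' (zowtofruv → zowtofrvus, polfuh → polfhus) delete the last vowel and add -us.
So monhawfub → monhawfbus.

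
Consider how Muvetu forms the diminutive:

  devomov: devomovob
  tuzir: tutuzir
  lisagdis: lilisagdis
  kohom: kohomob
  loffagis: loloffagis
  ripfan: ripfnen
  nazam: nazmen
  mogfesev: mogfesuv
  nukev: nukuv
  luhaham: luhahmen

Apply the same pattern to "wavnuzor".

wavnuzorob

devomov and mogfesev both end in -v yet inflect differently (devomovob, mogfesuv), so the final letter is not what conditions the rule; the last vowel is.
"wavnuzor" has last vowel 'o'. The stems whose last vowel is 'o' (devomov → devomovob, kohom → kohomob) add -ob.
The other patterns: stems whose last vowel is 'i' repeat the first consonant+vowel as a prefix; stems whose last vowel is 'e' change the last vowel to 'u'; stems whose last vowel is 'a' delete the last vowel and add -en.
So wavnuzor → wavnuzorob.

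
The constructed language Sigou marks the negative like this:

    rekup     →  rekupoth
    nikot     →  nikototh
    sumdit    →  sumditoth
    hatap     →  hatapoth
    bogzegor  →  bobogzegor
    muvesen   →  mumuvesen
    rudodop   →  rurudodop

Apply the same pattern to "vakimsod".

vavakimsod

rekup and rudodop both end in -p yet inflect differently (rekupoth, rurudodop), so the final letter is not what conditions the rule; the number of vowels is.
"vakimsod" has 3 vowels. The stems with 3 vowels (bogzegor → bobogzegor, muvesen → mumuvesen, rudodop → rurudodop) repeat the first consonant+vowel as a prefix.
The other pattern: stems with 2 vowels add -oth.
So vakimsod → vavakimsod.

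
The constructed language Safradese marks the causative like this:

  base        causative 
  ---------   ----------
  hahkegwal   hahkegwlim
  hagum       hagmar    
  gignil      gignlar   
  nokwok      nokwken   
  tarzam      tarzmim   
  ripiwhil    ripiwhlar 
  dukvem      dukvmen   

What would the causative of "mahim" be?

mahmar

"mahim" has last vowel 'i'. The stems whose last vowel is 'i' (ripiwhil → ripiwhlar, gignil → gignlar) delete the last vowel and add -ar.
So mahim → mahmar.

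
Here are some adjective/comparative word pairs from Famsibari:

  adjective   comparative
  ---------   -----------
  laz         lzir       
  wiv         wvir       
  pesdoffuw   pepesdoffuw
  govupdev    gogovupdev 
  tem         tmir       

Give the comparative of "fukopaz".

wiv and govupdev both end in -v yet inflect differently (wvir, gogovupdev), so the final letter is not what conditions the rule; the number of vowels is.
"fukopaz" has 3 vowels. The stems with 3 vowels (govupdev → gogovupdev, pesdoffuw → pepesdoffuw) repeat the first consonant+vowel as a prefix.
So fukopaz → fufukopaz.

fufukopaz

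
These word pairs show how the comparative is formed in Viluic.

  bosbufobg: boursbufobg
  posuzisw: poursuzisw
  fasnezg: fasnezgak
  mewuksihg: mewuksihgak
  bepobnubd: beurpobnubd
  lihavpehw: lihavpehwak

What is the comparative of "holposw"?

hourlposw

lihavpehw and posuzisw both end in -w yet inflect differently (lihavpehwak, poursuzisw), so the final letter is not what conditions the rule; the second-to-last letter is.
"holposw" has second-to-last letter 's'. The one such stem in the data (posuzisw → poursuzisw) inserts -ur- after the first vowel (as do bosbufobg, bepobnubd), so the same rule applies.
The other pattern: stems whose second-to-last letter is 'h' or 'z' add -ak.
So holposw → hourlposw.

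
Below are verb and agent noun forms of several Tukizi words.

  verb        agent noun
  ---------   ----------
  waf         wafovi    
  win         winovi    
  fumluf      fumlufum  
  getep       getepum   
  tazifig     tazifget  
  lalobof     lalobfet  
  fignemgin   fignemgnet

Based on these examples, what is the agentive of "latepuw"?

latepwet

waf and fumluf both end in -f yet inflect differently (wafovi, fumlufum), so the final letter is not what conditions the rule; the number of vowels is.
"latepuw" has 3 vowels. The stems with 3 vowels (tazifig → tazifget, lalobof → lalobfet, fignemgin → fignemgnet) delete the last vowel and add -et.
So latepuw → latepwet.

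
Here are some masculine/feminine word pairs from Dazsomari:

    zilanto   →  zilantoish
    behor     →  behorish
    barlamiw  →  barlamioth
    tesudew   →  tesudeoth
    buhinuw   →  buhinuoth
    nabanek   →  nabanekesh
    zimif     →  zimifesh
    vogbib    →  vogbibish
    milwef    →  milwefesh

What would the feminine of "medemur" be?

medemurish

zimif and barlamiw both have last vowel 'i' yet inflect differently (zimifesh, barlamioth), so the last vowel is not what conditions the rule; the final letter is.
"medemur" ends in -r. The one such stem in the data (behor → behorish) adds -ish, so the same rule applies.
The other patterns: stems ending in -f or -k add -esh; stems ending in -w drop the final letter and add -oth.
So medemur → medemurish.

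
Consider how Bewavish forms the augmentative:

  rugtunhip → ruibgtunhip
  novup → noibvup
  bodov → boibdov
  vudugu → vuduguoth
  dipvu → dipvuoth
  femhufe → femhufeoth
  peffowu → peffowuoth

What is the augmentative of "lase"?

laseoth

novup and vudugu both have last vowel 'u' yet inflect differently (noibvup, vuduguoth), so the last vowel is not what conditions the rule; whether the stem ends in a vowel or a consonant is.
"lase" ends in a vowel. The stems ending in a vowel (vudugu → vuduguoth, dipvu → dipvuoth, femhufe → femhufeoth) add -oth.
So lase → laseoth.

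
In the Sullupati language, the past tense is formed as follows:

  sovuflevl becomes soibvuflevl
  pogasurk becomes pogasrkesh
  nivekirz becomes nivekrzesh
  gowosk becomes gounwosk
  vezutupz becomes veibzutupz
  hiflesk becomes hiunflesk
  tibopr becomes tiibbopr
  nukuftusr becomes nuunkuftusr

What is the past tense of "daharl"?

dahrlesh

pogasurk and gowosk both end in -k yet inflect differently (pogasrkesh, gounwosk), so the final letter is not what conditions the rule; the second-to-last letter is.
"daharl" has second-to-last letter 'r'. The stems whose second-to-last letter is 'r' (pogasurk → pogasrkesh, nivekirz → nivekrzesh) delete the last vowel and add -esh.
So daharl → dahrlesh.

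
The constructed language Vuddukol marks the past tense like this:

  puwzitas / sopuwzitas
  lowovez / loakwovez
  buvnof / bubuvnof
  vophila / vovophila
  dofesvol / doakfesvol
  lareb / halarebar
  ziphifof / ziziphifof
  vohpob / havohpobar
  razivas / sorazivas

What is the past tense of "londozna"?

lolondozna

lareb and lowovez both have last vowel 'e' yet inflect differently (halarebar, loakwovez), so the last vowel is not what conditions the rule; the final letter is.
"londozna" ends in -a. The one such stem in the data (vophila → vovophila) repeats the first consonant+vowel as a prefix (as do buvnof, ziphifof), so the same rule applies.
So londozna → lolondozna.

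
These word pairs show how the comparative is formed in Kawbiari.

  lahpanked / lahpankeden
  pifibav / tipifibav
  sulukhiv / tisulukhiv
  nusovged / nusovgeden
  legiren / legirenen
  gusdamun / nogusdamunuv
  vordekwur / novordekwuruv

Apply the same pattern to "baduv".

nobaduvuv

gusdamun and legiren both end in -n yet inflect differently (nogusdamunuv, legirenen), so the final letter is not what conditions the rule; the last vowel is.
"baduv" has last vowel 'u'. The stems whose last vowel is 'u' (vordekwur → novordekwuruv, gusdamun → nogusdamunuv) add no- … -uv around the stem.
So baduv → nobaduvuv.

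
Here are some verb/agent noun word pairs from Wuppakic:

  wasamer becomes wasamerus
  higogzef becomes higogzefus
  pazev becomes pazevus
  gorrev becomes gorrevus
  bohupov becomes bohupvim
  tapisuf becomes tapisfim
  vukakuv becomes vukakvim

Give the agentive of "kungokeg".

pazev and bohupov both end in -v yet inflect differently (pazevus, bohupvim), so the final letter is not what conditions the rule; the last vowel is.
"kungokeg" has last vowel 'e'. The stems whose last vowel is 'e' (wasamer → wasamerus, higogzef → higogzefus, pazev → pazevus) add -us.
The other pattern: stems whose last vowel is 'o' or 'u' delete the last vowel and add -im.
So kungokeg → kungokegus.

kungokegus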